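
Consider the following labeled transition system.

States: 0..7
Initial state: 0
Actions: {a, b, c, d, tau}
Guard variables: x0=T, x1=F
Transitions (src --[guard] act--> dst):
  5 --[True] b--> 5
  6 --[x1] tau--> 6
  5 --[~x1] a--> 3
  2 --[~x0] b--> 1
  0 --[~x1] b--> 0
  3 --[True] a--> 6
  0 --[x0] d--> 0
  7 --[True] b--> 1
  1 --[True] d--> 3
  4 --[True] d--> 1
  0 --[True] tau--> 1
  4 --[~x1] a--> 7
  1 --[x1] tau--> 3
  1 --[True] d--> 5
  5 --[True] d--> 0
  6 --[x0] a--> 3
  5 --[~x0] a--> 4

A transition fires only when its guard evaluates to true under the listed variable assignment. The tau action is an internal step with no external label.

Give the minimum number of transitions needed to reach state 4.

Breadth-first toward 4:
  depth 0: {0}
  depth 1: {1}
  depth 2: {3,5}
  depth 3: {6}
4 never appears.

Answer: UNREACHABLE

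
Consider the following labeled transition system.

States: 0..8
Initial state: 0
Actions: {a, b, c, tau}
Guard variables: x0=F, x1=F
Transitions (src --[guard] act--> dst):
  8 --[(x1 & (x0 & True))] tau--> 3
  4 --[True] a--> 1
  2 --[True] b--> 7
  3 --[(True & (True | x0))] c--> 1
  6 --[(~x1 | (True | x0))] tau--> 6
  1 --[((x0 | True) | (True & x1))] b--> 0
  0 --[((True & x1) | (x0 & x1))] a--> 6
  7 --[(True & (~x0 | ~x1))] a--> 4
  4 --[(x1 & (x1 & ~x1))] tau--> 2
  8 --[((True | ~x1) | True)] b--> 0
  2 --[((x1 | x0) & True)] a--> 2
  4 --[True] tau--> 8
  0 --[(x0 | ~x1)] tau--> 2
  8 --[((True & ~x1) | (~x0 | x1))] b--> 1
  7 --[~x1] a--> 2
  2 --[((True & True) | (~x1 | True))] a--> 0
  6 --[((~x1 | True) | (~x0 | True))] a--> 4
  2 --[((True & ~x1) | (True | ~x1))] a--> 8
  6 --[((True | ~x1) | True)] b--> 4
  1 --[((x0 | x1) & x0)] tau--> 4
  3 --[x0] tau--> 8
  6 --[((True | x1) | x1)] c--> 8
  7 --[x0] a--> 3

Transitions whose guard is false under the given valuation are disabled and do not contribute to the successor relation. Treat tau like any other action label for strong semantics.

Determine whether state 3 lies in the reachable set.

Answer: UNREACHABLE

Analysis:
After dropping false guards: 16 live edges.
depth 0: {0}
depth 1: {2}  cumulative {0,2}
depth 2: {7,8}  cumulative {0,2,7,8}
depth 3: {1,4}  cumulative {0,1,2,4,7,8}
Reach set: {0,1,2,4,7,8}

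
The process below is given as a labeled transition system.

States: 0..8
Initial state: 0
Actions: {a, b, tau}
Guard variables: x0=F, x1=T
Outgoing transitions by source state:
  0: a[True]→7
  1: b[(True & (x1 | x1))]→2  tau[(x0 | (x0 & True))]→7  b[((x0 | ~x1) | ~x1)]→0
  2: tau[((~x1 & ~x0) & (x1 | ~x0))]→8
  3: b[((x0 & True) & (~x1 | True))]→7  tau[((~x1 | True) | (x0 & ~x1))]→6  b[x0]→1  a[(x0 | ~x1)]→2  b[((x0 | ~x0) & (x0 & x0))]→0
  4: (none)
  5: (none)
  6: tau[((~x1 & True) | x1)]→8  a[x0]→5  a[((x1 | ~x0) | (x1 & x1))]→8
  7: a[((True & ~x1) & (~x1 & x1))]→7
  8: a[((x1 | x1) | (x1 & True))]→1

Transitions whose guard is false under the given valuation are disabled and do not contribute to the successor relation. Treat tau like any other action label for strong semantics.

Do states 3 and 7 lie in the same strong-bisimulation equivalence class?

Bisimulation quotient by refinement:
  round 0: {{0,1,2,3,4,5,6,7,8}}
  round 1: {{0,8},{1},{2,4,5,7},{3},{6}}
  round 2: {{0},{1},{2,4,5,7},{3},{6},{8}}
stable after 3 split(s): 6 block(s)
[3]={3}  [7]={2,4,5,7}

Answer: NOT BISIMILAR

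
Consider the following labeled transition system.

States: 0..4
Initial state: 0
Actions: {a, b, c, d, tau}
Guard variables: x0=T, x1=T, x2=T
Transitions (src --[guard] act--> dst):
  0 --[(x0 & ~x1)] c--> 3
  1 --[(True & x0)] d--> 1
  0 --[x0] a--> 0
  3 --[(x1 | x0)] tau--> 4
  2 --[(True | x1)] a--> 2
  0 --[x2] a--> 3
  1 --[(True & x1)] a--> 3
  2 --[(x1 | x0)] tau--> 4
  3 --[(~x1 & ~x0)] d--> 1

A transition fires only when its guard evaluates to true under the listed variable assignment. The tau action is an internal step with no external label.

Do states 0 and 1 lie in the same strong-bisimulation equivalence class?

Answer: NOT BISIMILAR

Analysis:
Compute ~ classes (split until stable):
  round 0: {{0,1,2,3,4}}
  round 1: {{0},{1},{2},{3},{4}}
Fixed point at round 2; 5 class(es).
[0]={0}  [1]={1}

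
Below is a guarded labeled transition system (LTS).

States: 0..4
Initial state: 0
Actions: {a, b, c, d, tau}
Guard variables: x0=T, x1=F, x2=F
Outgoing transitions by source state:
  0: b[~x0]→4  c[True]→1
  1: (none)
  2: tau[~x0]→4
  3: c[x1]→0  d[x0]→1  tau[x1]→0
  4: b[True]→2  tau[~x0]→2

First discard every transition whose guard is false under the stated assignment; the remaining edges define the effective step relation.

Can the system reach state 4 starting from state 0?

Answer: UNREACHABLE

Analysis:
Guard filter leaves 3 enabled edge(s).
depth 0: {0}
depth 1: {1}  now seen {0,1}
Reach set: {0,1}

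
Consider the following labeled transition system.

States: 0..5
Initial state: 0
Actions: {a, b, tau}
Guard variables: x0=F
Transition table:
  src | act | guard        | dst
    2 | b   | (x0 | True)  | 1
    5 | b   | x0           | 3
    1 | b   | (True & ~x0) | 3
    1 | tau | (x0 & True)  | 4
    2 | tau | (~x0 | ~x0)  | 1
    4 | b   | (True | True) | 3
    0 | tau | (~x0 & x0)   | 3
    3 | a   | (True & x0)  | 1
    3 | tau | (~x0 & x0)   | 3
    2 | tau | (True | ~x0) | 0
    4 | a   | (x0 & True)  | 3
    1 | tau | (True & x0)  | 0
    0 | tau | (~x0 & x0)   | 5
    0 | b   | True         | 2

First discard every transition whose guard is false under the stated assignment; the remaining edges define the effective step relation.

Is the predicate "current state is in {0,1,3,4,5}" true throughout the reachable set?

Answer: INVARIANT VIOLATED at state 2

Working:
Allowed set {0,1,3,4,5}
Reach set: {0,1,2,3}
  0: safe
  1: safe
  2: VIOLATES
  3: safe
reach 2 via b — violates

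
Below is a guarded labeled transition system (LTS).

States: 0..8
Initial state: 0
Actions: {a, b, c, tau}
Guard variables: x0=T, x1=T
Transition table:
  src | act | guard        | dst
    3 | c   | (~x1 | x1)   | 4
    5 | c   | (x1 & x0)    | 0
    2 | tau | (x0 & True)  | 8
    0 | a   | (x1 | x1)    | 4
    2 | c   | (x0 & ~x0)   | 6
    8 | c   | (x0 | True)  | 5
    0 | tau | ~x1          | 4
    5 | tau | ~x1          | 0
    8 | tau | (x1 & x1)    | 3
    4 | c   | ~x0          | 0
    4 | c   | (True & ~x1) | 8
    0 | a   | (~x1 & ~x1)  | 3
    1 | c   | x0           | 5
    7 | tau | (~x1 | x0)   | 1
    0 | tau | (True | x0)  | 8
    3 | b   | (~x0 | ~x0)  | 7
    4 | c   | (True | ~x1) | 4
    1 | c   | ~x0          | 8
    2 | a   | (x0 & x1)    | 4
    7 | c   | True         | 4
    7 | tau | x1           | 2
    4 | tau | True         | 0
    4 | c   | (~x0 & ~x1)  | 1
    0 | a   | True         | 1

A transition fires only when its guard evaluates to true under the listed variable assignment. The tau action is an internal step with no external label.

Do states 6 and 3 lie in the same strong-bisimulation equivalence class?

Answer: NOT BISIMILAR

Analysis:
Compute ~ classes (split until stable):
  round 0: {{0,1,2,3,4,5,6,7,8}}
  round 1: {{0,2},{1,3,5},{4,7,8},{6}}
  round 2: {{0},{1},{2},{3},{4},{5},{6},{7},{8}}
Fixed point at round 3; 9 class(es).
[6]={6}  [3]={3}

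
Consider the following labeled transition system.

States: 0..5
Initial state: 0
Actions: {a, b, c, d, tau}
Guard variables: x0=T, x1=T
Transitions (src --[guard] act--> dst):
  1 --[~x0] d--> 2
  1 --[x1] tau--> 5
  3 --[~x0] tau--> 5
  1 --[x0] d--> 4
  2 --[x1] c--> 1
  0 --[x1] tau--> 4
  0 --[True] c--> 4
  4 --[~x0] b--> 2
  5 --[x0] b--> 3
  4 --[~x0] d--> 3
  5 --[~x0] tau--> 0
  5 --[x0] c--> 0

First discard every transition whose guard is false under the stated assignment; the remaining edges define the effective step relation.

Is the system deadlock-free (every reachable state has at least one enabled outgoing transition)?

Answer: DEADLOCK at state 4

Analysis:
R = {0,4}
  0: c→4  tau→4  [2 out]
  4: ∅  [no exit]
trace reaching 4: tau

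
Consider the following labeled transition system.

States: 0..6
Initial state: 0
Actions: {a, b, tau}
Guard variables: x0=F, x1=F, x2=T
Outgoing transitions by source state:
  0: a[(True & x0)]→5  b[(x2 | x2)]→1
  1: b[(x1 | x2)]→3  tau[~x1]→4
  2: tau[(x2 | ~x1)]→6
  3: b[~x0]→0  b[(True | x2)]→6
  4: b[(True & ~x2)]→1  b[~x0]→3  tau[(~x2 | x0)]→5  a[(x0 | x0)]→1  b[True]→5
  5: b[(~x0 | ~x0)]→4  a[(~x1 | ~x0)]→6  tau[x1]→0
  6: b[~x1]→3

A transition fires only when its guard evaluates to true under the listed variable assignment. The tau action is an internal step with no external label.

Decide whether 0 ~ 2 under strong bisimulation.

Answer: NOT BISIMILAR

Working:
Refine partition for ~:
  round 0: {{0,1,2,3,4,5,6}}
  round 1: {{0,3,4,6},{1},{2},{5}}
  round 2: {{0},{1},{2},{3,6},{4},{5}}
  round 3: {{0},{1},{2},{3},{4},{5},{6}}
stable after 4 split(s): 7 block(s)
class of 0: {0}; class of 2: {2}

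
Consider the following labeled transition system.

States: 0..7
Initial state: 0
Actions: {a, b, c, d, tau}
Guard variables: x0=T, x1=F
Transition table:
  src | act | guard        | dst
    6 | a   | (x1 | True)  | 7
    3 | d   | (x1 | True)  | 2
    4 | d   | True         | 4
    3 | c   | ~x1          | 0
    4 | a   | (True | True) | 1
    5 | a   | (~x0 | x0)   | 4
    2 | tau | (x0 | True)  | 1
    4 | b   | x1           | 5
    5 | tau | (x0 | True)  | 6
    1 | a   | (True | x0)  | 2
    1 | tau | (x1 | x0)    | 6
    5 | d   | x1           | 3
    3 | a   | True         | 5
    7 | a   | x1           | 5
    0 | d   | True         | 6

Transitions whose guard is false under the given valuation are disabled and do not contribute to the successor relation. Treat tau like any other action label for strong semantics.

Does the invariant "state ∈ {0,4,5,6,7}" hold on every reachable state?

Answer: INVARIANT HOLDS

Working:
Inv-set: {0,4,5,6,7}
R = {0,6,7}
  0: ✓
  6: ✓
  7: ✓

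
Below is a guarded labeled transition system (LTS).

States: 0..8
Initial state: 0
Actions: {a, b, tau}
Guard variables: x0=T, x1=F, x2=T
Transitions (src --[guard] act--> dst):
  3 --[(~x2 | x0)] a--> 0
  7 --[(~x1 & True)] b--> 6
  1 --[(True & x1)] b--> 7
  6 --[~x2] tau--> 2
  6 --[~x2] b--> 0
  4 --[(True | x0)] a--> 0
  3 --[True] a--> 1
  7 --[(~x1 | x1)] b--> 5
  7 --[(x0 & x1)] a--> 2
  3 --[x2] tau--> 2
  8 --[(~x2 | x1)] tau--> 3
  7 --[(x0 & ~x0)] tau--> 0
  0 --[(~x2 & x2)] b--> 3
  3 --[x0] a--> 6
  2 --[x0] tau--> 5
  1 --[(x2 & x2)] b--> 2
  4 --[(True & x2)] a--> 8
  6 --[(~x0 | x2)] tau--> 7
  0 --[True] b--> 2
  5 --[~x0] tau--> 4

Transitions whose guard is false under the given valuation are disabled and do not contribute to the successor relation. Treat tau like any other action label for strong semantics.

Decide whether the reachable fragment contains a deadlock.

Reach set: {0,2,5}
  0: b→2  [1 out]
  2: tau→5  [1 out]
  5: ∅  [deadlock]
witness 5: b·tau

Answer: DEADLOCK at state 5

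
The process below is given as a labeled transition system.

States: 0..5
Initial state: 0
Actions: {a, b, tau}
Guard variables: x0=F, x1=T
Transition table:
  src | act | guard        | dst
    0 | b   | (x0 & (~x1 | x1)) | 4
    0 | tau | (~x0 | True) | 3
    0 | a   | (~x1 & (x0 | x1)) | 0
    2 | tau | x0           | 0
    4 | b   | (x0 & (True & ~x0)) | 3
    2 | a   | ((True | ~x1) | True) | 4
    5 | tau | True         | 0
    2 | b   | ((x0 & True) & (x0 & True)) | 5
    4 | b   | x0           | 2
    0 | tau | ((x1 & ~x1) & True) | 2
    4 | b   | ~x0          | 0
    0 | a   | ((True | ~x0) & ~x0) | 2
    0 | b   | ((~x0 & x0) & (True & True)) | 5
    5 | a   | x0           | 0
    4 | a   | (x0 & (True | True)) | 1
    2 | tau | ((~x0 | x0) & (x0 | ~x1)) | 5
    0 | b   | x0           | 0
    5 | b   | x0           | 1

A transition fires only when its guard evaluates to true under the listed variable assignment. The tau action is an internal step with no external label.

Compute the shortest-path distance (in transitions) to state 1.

Answer: UNREACHABLE

Analysis:
Breadth-first toward 1:
  Layer 0: {0}
  Layer 1: {2,3}
  Layer 2: {4}
1 never appears.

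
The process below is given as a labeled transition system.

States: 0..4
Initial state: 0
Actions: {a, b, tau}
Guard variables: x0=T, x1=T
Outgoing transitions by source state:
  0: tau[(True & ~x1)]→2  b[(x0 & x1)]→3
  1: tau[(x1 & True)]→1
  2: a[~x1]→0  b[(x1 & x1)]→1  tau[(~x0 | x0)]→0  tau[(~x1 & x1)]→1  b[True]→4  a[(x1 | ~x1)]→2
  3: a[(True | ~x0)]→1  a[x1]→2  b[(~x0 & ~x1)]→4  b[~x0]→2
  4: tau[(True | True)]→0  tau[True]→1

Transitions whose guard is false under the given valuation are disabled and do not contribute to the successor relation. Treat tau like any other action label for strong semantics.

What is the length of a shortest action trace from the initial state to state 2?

Answer: 2

Working:
BFS to 2:
  depth 0: {0}
  depth 1: {3}
  depth 2: {1,2}
2 enters at depth 2; path b·a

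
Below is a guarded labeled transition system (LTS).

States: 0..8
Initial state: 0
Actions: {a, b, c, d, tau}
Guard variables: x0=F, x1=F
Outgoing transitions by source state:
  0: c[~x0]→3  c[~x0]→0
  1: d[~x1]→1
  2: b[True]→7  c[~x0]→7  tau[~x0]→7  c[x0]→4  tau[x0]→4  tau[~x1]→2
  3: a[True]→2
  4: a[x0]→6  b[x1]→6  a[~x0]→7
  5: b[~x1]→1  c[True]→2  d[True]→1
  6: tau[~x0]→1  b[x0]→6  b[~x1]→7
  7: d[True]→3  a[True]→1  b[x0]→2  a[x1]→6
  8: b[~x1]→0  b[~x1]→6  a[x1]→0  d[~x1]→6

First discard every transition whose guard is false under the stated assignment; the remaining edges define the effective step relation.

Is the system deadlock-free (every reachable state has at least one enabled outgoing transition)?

Reachable = {0,1,2,3,7}
  0: c→0  c→3  [2 out]
  1: d→1  [1 out]
  2: b→7  c→7  tau→2  tau→7  [4 out]
  3: a→2  [1 out]
  7: a→1  d→3  [2 out]

Answer: DEADLOCK-FREE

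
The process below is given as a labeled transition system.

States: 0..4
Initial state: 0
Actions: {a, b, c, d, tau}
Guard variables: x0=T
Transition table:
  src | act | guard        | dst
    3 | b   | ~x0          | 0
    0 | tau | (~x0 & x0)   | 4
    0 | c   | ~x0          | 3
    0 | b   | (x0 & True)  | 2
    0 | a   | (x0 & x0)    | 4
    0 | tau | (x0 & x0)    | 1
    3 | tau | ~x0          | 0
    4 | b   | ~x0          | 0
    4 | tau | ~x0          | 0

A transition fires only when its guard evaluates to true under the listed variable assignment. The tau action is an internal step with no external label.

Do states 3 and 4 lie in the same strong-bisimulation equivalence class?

Compute ~ classes (split until stable):
  π0 = {{0,1,2,3,4}}
  π1 = {{0},{1,2,3,4}}
2 equivalence class(es) (converged in 2)
[3]={1,2,3,4}  [4]={1,2,3,4}

Answer: BISIMILAR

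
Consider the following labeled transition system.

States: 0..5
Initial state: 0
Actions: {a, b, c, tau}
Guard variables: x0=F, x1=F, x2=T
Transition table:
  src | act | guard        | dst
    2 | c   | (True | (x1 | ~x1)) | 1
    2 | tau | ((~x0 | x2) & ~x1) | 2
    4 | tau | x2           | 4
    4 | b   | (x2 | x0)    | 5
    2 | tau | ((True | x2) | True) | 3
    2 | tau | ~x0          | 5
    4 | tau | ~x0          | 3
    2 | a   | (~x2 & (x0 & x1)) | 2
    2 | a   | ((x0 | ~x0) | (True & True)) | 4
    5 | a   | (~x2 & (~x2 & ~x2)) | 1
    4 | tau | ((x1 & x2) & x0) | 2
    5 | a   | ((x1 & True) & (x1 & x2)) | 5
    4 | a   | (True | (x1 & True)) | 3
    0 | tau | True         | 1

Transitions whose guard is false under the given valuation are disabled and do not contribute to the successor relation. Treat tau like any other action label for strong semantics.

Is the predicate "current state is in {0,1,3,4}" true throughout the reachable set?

Allowed set {0,1,3,4}
Reachable = {0,1}
  0: ok
  1: ok

Answer: INVARIANT HOLDS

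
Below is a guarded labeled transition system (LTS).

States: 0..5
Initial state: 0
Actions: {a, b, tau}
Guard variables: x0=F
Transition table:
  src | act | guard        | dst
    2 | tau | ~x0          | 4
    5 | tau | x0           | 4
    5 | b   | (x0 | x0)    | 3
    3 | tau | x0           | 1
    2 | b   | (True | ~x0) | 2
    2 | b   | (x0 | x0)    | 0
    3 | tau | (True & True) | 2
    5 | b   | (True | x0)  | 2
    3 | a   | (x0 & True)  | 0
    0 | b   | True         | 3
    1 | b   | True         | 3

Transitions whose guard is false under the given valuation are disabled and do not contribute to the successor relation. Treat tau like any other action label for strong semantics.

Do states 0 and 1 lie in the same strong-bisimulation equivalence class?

Answer: BISIMILAR

Trace:
Refine partition for ~:
  π0 = {{0,1,2,3,4,5}}
  π1 = {{0,1,5},{2},{3},{4}}
  π2 = {{0,1},{2},{3},{4},{5}}
Fixed point at round 3; 5 class(es).
0∈{0,1}, 1∈{0,1}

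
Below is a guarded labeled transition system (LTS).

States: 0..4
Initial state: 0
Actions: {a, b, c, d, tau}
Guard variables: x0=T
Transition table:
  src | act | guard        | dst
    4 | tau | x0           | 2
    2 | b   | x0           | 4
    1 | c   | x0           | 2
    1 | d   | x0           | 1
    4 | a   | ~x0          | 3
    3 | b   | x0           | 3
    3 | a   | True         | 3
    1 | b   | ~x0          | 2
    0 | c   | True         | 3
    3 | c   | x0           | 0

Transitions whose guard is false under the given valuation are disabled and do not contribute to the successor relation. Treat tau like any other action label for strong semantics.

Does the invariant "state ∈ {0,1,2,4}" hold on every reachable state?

Safe = {0,1,2,4}
Reachable = {0,3}
  0: ✓
  3: outside
witness against invariant: c → 3

Answer: INVARIANT VIOLATED at state 3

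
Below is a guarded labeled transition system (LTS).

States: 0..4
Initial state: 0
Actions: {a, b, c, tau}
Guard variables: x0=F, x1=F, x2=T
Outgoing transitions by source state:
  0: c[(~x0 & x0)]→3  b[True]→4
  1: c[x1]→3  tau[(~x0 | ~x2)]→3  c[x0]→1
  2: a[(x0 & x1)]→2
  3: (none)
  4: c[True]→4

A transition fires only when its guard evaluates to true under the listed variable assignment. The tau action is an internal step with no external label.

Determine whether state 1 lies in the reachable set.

Answer: UNREACHABLE

Analysis:
After dropping false guards: 3 live edges.
Layer 0: {0}
Layer 1: {4}  total {0,4}
Reach set: {0,4}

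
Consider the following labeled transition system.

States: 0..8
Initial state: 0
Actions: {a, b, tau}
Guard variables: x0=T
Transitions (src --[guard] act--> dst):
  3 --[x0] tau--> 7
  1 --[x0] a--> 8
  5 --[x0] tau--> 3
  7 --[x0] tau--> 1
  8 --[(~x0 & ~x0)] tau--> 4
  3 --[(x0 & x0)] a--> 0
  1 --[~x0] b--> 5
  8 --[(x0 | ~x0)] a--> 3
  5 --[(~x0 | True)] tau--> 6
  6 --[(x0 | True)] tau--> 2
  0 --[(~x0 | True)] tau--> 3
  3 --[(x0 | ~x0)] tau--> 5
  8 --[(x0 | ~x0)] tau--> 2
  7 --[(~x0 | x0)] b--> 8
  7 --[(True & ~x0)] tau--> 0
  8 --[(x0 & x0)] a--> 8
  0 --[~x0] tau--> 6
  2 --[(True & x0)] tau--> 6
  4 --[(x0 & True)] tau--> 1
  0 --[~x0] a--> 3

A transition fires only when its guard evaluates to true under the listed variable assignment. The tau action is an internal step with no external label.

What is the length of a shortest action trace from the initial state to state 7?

Answer: 2

Trace:
Breadth-first toward 7:
  Layer 0: {0}
  Layer 1: {3}
  Layer 2: {5,7}
7 enters at depth 2; path tau·tau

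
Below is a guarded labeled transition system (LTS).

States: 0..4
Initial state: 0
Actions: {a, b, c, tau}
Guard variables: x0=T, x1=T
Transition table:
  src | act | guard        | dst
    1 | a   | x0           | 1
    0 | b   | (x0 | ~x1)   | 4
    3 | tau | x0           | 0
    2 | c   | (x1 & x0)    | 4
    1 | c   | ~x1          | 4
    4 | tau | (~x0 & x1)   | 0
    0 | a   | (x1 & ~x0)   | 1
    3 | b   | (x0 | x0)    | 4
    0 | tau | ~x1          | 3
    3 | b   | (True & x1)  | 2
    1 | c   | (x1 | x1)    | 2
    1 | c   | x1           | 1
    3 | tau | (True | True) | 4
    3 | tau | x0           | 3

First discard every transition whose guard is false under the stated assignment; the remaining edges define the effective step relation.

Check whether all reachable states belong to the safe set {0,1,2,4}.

Allowed set {0,1,2,4}
Reachable = {0,4}
  0: ✓
  4: ✓

Answer: INVARIANT HOLDS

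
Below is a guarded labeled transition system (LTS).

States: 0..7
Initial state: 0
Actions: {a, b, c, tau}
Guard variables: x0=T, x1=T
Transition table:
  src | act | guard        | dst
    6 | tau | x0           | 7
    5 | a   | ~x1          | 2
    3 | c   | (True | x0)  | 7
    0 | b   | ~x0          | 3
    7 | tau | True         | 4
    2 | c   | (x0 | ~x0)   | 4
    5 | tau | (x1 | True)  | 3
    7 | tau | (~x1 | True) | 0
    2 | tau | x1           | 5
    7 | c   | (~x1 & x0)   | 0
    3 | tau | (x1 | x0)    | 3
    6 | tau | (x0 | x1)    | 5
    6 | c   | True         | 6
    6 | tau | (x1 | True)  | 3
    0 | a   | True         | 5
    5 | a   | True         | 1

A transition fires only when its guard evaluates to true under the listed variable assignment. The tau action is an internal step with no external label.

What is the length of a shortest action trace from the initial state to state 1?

Answer: 2

Working:
BFS to 1:
  depth 0: {0}
  depth 1: {5}
  depth 2: {1,3}
depth(1)=2, e.g. a·a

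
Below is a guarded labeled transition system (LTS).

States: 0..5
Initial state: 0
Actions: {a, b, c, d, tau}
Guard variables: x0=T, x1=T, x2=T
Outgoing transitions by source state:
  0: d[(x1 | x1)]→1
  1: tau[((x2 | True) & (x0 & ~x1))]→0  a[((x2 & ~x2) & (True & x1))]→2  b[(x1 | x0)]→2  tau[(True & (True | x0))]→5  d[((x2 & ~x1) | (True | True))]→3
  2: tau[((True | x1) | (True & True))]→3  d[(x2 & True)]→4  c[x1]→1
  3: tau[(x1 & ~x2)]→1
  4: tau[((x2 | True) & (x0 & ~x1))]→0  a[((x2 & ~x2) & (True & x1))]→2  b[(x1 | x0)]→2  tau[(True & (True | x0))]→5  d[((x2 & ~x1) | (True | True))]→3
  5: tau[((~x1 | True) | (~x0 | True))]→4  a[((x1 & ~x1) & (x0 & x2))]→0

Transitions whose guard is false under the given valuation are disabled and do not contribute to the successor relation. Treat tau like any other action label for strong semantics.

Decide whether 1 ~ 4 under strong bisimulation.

Refine partition for ~:
  π0 = {{0,1,2,3,4,5}}
  π1 = {{0},{1,4},{2},{3},{5}}
stable after 2 split(s): 5 block(s)
class of 1: {1,4}; class of 4: {1,4}

Answer: BISIMILAR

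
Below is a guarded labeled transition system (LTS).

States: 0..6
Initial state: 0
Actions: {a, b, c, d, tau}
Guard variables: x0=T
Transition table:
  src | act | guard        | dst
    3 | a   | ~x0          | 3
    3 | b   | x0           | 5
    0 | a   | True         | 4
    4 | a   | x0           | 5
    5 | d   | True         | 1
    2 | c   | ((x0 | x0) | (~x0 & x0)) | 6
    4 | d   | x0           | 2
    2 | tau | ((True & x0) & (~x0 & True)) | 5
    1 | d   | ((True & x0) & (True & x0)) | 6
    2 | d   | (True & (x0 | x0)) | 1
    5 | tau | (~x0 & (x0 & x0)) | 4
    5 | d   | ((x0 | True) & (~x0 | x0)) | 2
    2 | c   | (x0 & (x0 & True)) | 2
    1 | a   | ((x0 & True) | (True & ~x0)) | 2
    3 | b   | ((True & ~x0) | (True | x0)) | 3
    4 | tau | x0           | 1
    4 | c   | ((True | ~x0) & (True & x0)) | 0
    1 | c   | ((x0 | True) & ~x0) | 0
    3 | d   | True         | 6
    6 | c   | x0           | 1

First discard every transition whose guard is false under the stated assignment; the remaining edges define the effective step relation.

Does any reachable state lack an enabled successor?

Reachable = {0,1,2,4,5,6}
  0: a→4  [1 exit(s)]
  1: a→2  d→6  [2 exit(s)]
  2: c→2  c→6  d→1  [3 exit(s)]
  4: a→5  c→0  d→2  tau→1  [4 exit(s)]
  5: d→1  d→2  [2 exit(s)]
  6: c→1  [1 exit(s)]

Answer: DEADLOCK-FREE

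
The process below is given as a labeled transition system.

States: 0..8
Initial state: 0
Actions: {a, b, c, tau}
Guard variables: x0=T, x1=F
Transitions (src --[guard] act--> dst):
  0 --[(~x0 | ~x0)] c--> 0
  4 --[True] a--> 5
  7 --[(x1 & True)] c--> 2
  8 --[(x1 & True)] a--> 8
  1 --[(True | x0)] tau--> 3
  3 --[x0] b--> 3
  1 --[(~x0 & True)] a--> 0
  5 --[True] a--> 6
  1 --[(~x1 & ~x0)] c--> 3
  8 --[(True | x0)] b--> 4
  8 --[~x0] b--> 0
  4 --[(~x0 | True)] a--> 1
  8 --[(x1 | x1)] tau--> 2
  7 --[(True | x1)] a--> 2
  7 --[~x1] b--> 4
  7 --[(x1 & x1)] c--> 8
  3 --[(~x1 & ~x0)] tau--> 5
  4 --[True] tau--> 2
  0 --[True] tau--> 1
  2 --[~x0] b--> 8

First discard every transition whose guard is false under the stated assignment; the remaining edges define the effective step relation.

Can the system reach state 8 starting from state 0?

Answer: UNREACHABLE

Trace:
10 transition(s) survive guard evaluation.
depth 0: {0}
depth 1: {1}  cumulative {0,1}
depth 2: {3}  cumulative {0,1,3}
Reachable = {0,1,3}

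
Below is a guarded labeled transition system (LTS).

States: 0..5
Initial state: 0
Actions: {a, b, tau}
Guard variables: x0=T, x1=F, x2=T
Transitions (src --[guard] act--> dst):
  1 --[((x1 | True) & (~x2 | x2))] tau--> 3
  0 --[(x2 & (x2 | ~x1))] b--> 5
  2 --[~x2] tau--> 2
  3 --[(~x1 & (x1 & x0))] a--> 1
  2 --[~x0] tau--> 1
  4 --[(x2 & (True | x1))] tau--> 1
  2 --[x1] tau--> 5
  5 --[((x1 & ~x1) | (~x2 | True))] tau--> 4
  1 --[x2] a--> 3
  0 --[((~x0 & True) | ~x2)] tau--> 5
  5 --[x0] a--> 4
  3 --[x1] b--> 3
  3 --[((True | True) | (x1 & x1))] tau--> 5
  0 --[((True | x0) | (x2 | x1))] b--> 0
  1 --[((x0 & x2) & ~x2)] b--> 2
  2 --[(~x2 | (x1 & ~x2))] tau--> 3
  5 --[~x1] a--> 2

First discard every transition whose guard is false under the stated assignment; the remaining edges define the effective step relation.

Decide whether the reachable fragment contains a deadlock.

R = {0,1,2,3,4,5}
  0: b→0  b→5  [deg 2]
  1: a→3  tau→3  [deg 2]
  2: ∅  [no exit]
  3: tau→5  [deg 1]
  4: tau→1  [deg 1]
  5: a→2  a→4  tau→4  [deg 3]
Path to 2: b·a

Answer: DEADLOCK at state 2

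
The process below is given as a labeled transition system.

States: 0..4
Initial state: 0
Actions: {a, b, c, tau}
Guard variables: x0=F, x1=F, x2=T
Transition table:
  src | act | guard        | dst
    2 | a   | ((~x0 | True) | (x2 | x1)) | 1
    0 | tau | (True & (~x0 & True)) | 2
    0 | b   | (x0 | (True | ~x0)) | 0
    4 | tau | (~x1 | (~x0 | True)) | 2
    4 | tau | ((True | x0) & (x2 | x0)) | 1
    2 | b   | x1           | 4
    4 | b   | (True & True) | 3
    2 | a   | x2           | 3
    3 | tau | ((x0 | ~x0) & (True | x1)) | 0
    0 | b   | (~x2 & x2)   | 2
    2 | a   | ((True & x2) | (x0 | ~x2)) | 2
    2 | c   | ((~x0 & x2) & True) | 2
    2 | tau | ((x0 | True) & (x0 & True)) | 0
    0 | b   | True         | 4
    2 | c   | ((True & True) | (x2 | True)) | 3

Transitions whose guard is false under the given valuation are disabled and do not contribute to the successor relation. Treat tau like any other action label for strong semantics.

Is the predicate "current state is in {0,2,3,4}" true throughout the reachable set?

Answer: INVARIANT VIOLATED at state 1

Working:
Safe = {0,2,3,4}
Reachable = {0,1,2,3,4}
  0: safe
  1: ✗ unsafe
  2: safe
  3: safe
  4: safe
reach 1 via tau·a — violates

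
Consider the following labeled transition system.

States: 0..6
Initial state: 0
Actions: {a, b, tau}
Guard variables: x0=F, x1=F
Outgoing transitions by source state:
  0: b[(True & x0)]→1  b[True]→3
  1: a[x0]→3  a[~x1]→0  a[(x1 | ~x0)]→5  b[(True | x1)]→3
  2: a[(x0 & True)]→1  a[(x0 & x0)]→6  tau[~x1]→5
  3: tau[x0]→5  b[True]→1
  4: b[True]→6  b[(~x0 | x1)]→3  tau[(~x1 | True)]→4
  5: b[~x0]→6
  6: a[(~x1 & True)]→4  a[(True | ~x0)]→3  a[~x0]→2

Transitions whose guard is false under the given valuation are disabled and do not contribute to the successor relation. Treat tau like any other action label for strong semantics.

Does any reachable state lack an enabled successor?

R = {0,1,2,3,4,5,6}
  0: b→3  [1 out]
  1: a→0  a→5  b→3  [3 out]
  2: tau→5  [1 out]
  3: b→1  [1 out]
  4: b→3  b→6  tau→4  [3 out]
  5: b→6  [1 out]
  6: a→2  a→3  a→4  [3 out]

Answer: DEADLOCK-FREE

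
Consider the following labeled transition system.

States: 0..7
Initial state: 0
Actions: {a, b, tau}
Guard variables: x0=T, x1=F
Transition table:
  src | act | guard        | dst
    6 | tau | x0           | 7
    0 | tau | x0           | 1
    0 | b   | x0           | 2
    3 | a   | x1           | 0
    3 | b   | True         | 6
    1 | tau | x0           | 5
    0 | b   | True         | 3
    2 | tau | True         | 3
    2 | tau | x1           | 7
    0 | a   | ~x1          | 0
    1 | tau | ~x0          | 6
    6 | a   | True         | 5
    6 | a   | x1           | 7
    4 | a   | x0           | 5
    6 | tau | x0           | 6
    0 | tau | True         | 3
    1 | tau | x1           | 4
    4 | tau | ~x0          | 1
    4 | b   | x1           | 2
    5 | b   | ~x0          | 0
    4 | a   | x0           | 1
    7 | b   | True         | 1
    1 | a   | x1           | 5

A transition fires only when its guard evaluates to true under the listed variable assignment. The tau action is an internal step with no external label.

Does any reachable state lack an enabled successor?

Reachable = {0,1,2,3,5,6,7}
  0: a→0  b→2  b→3  tau→1  tau→3  [5 exit(s)]
  1: tau→5  [1 exit(s)]
  2: tau→3  [1 exit(s)]
  3: b→6  [1 exit(s)]
  5: ∅  [deadlock]
  6: a→5  tau→6  tau→7  [3 exit(s)]
  7: b→1  [1 exit(s)]
Path to 5: tau·tau

Answer: DEADLOCK at state 5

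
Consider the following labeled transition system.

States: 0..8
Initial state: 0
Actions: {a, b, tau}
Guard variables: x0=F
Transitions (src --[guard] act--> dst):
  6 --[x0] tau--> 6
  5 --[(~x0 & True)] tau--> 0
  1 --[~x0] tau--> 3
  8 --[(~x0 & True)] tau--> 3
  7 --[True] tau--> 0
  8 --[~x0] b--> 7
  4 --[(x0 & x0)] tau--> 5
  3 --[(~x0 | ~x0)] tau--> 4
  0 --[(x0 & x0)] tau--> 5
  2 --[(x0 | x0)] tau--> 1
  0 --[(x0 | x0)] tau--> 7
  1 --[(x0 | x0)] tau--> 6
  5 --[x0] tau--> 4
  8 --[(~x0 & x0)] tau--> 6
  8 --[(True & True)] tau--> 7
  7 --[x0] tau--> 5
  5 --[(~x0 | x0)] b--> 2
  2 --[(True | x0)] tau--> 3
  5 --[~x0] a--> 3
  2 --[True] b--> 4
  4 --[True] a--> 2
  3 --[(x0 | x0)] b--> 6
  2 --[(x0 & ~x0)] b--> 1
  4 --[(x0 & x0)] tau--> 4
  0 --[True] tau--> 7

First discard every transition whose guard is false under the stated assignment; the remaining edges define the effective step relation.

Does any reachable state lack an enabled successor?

Reach set: {0,7}
  0: tau→7  [1 out]
  7: tau→0  [1 out]

Answer: DEADLOCK-FREE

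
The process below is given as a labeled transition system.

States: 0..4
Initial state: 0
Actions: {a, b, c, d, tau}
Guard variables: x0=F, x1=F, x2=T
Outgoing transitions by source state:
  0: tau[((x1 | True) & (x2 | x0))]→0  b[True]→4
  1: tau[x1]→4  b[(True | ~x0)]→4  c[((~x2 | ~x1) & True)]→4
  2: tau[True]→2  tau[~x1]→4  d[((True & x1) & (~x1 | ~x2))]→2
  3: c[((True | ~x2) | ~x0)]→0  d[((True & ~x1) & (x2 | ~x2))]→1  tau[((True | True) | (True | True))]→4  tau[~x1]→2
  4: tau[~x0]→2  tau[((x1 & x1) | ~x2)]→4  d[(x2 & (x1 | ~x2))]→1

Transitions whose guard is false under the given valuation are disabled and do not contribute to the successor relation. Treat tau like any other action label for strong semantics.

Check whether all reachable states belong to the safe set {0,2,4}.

Safe = {0,2,4}
Reach set: {0,2,4}
  0: ok
  2: ok
  4: ok

Answer: INVARIANT HOLDS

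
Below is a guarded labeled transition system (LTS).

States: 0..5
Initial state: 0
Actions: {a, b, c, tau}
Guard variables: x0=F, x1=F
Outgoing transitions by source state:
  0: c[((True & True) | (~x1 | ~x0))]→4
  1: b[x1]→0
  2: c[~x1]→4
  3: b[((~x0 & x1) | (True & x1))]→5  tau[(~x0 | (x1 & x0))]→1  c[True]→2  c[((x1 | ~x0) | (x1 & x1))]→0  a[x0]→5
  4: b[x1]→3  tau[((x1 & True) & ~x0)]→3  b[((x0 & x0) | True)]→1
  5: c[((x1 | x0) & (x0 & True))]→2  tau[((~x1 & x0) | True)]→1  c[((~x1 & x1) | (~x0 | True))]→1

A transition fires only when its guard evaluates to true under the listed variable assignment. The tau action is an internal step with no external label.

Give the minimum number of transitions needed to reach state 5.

Layered search for 5:
  L0 = {0}
  L1 = {4}
  L2 = {1}
5 never appears.

Answer: UNREACHABLE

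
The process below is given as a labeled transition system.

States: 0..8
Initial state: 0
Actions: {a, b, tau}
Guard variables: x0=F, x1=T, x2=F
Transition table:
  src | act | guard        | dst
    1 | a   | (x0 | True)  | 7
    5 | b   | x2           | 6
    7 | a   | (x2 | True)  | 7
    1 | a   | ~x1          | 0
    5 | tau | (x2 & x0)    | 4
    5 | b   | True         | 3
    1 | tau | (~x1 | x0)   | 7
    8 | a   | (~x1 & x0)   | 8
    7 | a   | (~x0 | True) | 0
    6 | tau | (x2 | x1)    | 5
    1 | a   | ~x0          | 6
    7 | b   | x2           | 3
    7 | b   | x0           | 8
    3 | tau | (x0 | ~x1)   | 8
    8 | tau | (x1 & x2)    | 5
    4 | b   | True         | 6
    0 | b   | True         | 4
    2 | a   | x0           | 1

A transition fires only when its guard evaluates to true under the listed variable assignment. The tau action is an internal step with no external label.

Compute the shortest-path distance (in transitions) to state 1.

Answer: UNREACHABLE

Working:
Layered search for 1:
  L0 = {0}
  L1 = {4}
  L2 = {6}
  L3 = {5}
  L4 = {3}
1 never appears.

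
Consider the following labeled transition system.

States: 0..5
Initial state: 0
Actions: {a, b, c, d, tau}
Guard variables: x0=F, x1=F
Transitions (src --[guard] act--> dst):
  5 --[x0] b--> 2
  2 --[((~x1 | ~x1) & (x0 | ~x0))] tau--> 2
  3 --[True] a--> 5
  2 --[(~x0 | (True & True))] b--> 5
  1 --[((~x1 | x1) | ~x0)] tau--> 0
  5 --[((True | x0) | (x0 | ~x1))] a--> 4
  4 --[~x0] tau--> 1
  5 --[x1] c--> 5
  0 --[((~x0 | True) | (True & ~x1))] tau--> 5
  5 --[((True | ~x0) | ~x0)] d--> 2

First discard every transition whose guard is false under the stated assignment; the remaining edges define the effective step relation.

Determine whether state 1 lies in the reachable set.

Guard filter leaves 8 enabled edge(s).
depth 0: {0}
depth 1: {5}  total {0,5}
depth 2: {2,4}  total {0,2,4,5}
depth 3: {1}  total {0,1,2,4,5}
Reach set: {0,1,2,4,5}
witness 1: tau·a·tau

Answer: REACHABLE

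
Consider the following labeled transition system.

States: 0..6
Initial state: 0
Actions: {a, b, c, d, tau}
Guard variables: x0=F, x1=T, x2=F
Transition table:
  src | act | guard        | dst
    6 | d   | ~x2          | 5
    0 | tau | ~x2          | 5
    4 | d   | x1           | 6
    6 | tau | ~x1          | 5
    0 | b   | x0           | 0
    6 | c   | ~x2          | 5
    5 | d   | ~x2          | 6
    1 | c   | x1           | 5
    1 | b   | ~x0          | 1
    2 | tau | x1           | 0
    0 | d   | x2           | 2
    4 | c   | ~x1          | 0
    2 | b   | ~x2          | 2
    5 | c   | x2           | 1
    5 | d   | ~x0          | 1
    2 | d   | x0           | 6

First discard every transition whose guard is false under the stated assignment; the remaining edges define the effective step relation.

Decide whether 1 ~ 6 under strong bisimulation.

Compute ~ classes (split until stable):
  π0 = {{0,1,2,3,4,5,6}}
  π1 = {{0},{1},{2},{3},{4,5},{6}}
  π2 = {{0},{1},{2},{3},{4},{5},{6}}
Fixed point at round 3; 7 class(es).
[1]={1}  [6]={6}

Answer: NOT BISIMILAR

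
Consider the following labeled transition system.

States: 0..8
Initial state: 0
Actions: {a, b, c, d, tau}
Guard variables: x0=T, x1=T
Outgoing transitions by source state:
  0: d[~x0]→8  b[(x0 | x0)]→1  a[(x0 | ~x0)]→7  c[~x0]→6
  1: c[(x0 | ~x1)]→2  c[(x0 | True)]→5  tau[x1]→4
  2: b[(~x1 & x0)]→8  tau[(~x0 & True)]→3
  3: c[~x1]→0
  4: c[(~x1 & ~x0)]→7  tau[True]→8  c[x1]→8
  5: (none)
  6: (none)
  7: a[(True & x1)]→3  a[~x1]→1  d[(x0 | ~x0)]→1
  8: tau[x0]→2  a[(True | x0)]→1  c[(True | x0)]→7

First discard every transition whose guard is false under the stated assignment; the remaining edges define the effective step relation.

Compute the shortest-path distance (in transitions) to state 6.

Breadth-first toward 6:
  Layer 0: {0}
  Layer 1: {1,7}
  Layer 2: {2,3,4,5}
  Layer 3: {8}
6 never appears.

Answer: UNREACHABLE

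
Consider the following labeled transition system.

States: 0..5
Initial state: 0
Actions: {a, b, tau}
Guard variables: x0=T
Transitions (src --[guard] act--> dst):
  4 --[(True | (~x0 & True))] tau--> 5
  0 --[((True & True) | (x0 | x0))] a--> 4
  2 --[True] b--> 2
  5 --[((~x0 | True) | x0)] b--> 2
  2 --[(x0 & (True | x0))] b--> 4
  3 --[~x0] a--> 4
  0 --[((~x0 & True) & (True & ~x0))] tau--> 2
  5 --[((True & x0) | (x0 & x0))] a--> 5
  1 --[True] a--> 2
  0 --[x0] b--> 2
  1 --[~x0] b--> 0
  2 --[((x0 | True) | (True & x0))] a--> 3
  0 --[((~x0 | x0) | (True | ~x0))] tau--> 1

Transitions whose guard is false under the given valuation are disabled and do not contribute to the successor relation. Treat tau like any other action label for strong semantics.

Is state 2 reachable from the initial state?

Answer: REACHABLE

Analysis:
After dropping false guards: 10 live edges.
depth 0: {0}
depth 1: {1,2,4}  now seen {0,1,2,4}
depth 2: {3,5}  now seen {0,1,2,3,4,5}
Reachable = {0,1,2,3,4,5}
witness 2: b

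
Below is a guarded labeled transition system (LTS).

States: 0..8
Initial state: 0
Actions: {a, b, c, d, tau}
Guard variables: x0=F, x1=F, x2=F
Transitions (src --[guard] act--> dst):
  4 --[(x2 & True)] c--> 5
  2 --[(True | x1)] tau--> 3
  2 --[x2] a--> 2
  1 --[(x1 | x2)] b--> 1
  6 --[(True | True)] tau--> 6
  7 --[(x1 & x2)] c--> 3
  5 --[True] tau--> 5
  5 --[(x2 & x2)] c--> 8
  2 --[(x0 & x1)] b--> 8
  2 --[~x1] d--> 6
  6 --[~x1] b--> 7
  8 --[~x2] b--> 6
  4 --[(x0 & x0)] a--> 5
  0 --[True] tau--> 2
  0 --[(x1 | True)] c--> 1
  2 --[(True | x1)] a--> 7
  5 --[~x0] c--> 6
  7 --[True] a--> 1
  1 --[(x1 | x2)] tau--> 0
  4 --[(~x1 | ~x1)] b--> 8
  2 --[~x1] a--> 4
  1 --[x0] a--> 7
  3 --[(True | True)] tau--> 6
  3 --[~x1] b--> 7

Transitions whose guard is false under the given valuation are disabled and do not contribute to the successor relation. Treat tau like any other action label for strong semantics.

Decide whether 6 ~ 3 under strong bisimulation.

Compute ~ classes (split until stable):
  round 0: {{0,1,2,3,4,5,6,7,8}}
  round 1: {{0,5},{1},{2},{3,6},{4,8},{7}}
  round 2: {{0},{1},{2},{3,6},{4},{5},{7},{8}}
stable after 3 split(s): 8 block(s)
[6]={3,6}  [3]={3,6}

Answer: BISIMILAR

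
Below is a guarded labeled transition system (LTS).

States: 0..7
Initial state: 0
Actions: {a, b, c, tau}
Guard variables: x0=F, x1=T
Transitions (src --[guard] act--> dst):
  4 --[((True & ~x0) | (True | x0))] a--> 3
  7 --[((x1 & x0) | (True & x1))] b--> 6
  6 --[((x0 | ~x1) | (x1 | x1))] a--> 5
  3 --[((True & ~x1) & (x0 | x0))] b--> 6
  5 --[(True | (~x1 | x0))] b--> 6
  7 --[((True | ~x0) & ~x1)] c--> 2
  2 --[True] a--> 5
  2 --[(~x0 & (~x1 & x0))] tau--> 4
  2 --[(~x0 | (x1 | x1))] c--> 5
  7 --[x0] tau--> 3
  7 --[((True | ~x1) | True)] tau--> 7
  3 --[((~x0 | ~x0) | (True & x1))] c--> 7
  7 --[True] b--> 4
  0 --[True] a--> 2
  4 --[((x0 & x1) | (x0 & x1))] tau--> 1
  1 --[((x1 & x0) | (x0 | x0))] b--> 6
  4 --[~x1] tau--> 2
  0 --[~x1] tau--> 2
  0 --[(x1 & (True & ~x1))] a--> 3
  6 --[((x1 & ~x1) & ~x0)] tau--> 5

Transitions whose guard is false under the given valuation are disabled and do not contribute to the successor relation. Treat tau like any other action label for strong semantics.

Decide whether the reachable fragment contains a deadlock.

Answer: DEADLOCK-FREE

Analysis:
R = {0,2,5,6}
  0: a→2  [deg 1]
  2: a→5  c→5  [deg 2]
  5: b→6  [deg 1]
  6: a→5  [deg 1]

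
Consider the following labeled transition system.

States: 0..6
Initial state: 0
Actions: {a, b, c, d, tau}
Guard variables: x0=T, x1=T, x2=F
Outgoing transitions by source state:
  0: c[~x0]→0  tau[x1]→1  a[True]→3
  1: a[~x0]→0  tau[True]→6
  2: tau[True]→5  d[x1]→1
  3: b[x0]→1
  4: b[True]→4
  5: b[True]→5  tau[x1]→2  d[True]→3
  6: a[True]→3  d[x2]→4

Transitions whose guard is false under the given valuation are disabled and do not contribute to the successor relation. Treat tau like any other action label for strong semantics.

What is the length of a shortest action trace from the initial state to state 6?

Layered search for 6:
  L0 = {0}
  L1 = {1,3}
  L2 = {6}
first hit 6 at d=2 via tau·tau

Answer: 2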